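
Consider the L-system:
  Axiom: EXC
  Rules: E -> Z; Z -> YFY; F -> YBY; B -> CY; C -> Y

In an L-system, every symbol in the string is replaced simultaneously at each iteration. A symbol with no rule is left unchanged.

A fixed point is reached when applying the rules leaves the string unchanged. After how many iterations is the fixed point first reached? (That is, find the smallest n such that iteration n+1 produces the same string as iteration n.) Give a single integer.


Answer: 5

Derivation:
Step 0: EXC
Step 1: ZXY
Step 2: YFYXY
Step 3: YYBYYXY
Step 4: YYCYYYXY
Step 5: YYYYYYXY
Step 6: YYYYYYXY  (unchanged — fixed point at step 5)


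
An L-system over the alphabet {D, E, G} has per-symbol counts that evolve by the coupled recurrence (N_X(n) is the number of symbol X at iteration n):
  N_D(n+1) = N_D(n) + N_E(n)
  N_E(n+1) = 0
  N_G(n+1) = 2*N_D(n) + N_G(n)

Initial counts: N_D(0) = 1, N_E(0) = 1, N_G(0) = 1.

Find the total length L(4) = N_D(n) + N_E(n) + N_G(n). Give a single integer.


Answer: 17

Derivation:
Step 0: N_D=1, N_E=1, N_G=1, L=3
Step 1: N_D=2, N_E=0, N_G=3, L=5
Step 2: N_D=2, N_E=0, N_G=7, L=9
Step 3: N_D=2, N_E=0, N_G=11, L=13
Step 4: N_D=2, N_E=0, N_G=15, L=17


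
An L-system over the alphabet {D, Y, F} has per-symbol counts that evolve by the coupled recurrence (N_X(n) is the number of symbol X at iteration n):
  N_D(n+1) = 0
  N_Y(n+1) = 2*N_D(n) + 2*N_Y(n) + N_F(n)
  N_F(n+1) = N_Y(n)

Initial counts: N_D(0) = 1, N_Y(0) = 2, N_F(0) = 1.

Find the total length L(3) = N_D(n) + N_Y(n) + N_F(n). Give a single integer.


Step 0: N_D=1, N_Y=2, N_F=1, L=4
Step 1: N_D=0, N_Y=7, N_F=2, L=9
Step 2: N_D=0, N_Y=16, N_F=7, L=23
Step 3: N_D=0, N_Y=39, N_F=16, L=55

Answer: 55


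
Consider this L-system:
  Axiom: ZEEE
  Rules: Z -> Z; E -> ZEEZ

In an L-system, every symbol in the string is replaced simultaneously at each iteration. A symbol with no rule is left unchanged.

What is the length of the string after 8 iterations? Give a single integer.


Answer: 2299

Derivation:
Step 0: length = 4
Step 1: length = 13
Step 2: length = 31
Step 3: length = 67
Step 4: length = 139
Step 5: length = 283
Step 6: length = 571
Step 7: length = 1147
Step 8: length = 2299


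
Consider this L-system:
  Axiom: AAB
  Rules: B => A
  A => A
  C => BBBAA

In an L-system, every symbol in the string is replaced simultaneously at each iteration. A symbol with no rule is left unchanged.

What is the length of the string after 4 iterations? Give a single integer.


Step 0: length = 3
Step 1: length = 3
Step 2: length = 3
Step 3: length = 3
Step 4: length = 3

Answer: 3


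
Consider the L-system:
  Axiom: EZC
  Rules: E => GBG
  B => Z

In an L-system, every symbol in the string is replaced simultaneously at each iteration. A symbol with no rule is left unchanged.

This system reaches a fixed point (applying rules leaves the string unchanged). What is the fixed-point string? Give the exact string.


Step 0: EZC
Step 1: GBGZC
Step 2: GZGZC
Step 3: GZGZC  (unchanged — fixed point at step 2)

Answer: GZGZC


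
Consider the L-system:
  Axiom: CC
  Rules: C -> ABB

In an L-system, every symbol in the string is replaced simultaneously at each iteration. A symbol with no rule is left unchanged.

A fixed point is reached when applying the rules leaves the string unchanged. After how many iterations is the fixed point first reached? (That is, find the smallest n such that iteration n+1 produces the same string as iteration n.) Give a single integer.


Step 0: CC
Step 1: ABBABB
Step 2: ABBABB  (unchanged — fixed point at step 1)

Answer: 1


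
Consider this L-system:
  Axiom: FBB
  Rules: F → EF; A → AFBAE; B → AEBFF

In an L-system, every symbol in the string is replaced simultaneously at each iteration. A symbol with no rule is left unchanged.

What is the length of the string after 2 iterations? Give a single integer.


Step 0: length = 3
Step 1: length = 12
Step 2: length = 33

Answer: 33


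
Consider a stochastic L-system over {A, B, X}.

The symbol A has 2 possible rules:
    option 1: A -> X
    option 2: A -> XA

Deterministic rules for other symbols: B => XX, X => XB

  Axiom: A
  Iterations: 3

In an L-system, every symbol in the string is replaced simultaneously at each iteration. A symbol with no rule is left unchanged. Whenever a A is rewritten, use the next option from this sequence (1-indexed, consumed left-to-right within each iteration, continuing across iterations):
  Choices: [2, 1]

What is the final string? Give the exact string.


Step 0: A
Step 1: XA  (used choices [2])
Step 2: XBX  (used choices [1])
Step 3: XBXXXB  (used choices [])

Answer: XBXXXB


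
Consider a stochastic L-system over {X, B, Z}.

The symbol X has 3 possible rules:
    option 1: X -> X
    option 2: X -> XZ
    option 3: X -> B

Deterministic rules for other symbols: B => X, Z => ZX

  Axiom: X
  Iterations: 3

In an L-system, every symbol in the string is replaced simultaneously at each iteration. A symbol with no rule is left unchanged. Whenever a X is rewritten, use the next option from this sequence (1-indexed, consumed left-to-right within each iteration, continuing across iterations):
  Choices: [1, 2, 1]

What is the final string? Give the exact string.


Answer: XZX

Derivation:
Step 0: X
Step 1: X  (used choices [1])
Step 2: XZ  (used choices [2])
Step 3: XZX  (used choices [1])


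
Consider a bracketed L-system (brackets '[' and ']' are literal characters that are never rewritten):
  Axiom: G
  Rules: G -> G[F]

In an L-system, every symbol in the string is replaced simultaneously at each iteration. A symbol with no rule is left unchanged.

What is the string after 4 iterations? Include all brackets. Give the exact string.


Answer: G[F][F][F][F]

Derivation:
Step 0: G
Step 1: G[F]
Step 2: G[F][F]
Step 3: G[F][F][F]
Step 4: G[F][F][F][F]


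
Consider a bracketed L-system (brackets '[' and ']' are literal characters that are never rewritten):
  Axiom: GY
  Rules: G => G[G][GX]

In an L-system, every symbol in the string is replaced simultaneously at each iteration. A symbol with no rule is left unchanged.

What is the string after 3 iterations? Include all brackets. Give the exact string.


Step 0: GY
Step 1: G[G][GX]Y
Step 2: G[G][GX][G[G][GX]][G[G][GX]X]Y
Step 3: G[G][GX][G[G][GX]][G[G][GX]X][G[G][GX][G[G][GX]][G[G][GX]X]][G[G][GX][G[G][GX]][G[G][GX]X]X]Y

Answer: G[G][GX][G[G][GX]][G[G][GX]X][G[G][GX][G[G][GX]][G[G][GX]X]][G[G][GX][G[G][GX]][G[G][GX]X]X]Y


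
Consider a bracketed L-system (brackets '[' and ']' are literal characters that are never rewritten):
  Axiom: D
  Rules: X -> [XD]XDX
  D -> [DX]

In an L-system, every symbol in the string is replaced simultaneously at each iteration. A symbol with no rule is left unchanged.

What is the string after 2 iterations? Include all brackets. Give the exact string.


Answer: [[DX][XD]XDX]

Derivation:
Step 0: D
Step 1: [DX]
Step 2: [[DX][XD]XDX]


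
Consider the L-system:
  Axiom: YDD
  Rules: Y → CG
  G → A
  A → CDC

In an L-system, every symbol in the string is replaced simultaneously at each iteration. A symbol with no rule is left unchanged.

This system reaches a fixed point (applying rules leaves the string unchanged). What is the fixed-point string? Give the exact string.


Step 0: YDD
Step 1: CGDD
Step 2: CADD
Step 3: CCDCDD
Step 4: CCDCDD  (unchanged — fixed point at step 3)

Answer: CCDCDD


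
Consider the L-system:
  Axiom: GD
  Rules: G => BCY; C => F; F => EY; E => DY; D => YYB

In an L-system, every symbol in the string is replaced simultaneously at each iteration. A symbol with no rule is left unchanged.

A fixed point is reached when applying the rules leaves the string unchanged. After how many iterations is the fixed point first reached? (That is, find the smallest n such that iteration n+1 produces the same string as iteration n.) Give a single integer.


Answer: 5

Derivation:
Step 0: GD
Step 1: BCYYYB
Step 2: BFYYYB
Step 3: BEYYYYB
Step 4: BDYYYYYB
Step 5: BYYBYYYYYB
Step 6: BYYBYYYYYB  (unchanged — fixed point at step 5)


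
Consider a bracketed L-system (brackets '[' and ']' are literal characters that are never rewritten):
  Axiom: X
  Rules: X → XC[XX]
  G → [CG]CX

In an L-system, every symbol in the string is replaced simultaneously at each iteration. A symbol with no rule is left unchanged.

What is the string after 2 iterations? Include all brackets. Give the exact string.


Step 0: X
Step 1: XC[XX]
Step 2: XC[XX]C[XC[XX]XC[XX]]

Answer: XC[XX]C[XC[XX]XC[XX]]


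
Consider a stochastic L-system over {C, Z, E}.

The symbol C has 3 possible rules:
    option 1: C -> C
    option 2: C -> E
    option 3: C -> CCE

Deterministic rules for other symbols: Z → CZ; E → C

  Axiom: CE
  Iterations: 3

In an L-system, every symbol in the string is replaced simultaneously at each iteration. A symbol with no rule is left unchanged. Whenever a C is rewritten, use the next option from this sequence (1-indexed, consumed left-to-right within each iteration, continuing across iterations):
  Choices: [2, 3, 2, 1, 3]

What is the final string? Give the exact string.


Step 0: CE
Step 1: EC  (used choices [2])
Step 2: CCCE  (used choices [3])
Step 3: ECCCEC  (used choices [2, 1, 3])

Answer: ECCCEC


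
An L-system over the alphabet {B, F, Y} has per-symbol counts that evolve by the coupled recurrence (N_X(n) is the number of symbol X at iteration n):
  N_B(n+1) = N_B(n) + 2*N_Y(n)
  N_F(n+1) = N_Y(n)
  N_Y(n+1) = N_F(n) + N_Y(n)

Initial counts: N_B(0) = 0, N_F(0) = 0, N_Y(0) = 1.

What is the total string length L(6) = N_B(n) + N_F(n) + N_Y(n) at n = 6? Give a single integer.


Step 0: N_B=0, N_F=0, N_Y=1, L=1
Step 1: N_B=2, N_F=1, N_Y=1, L=4
Step 2: N_B=4, N_F=1, N_Y=2, L=7
Step 3: N_B=8, N_F=2, N_Y=3, L=13
Step 4: N_B=14, N_F=3, N_Y=5, L=22
Step 5: N_B=24, N_F=5, N_Y=8, L=37
Step 6: N_B=40, N_F=8, N_Y=13, L=61

Answer: 61


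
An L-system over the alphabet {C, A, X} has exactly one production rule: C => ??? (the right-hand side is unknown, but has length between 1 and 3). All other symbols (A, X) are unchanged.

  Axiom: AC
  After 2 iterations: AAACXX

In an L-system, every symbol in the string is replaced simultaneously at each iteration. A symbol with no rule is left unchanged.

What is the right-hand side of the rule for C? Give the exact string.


Trying C => ACX:
  Step 0: AC
  Step 1: AACX
  Step 2: AAACXX
Matches the given result.

Answer: ACX


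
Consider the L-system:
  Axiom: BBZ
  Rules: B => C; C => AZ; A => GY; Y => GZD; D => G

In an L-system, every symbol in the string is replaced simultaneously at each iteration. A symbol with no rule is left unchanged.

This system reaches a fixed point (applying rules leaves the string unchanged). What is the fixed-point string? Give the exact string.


Answer: GGZGZGGZGZZ

Derivation:
Step 0: BBZ
Step 1: CCZ
Step 2: AZAZZ
Step 3: GYZGYZZ
Step 4: GGZDZGGZDZZ
Step 5: GGZGZGGZGZZ
Step 6: GGZGZGGZGZZ  (unchanged — fixed point at step 5)


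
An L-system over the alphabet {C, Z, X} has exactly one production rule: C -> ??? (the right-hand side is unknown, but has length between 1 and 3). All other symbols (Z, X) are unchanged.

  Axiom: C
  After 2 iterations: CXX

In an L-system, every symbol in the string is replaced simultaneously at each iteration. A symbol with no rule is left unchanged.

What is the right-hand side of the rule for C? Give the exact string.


Trying C -> CX:
  Step 0: C
  Step 1: CX
  Step 2: CXX
Matches the given result.

Answer: CX


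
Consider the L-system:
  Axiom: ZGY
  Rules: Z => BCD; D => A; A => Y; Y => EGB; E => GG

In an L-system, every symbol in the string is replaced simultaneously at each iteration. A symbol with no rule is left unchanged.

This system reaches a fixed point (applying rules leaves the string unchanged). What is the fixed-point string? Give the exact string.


Answer: BCGGGBGGGGB

Derivation:
Step 0: ZGY
Step 1: BCDGEGB
Step 2: BCAGGGGB
Step 3: BCYGGGGB
Step 4: BCEGBGGGGB
Step 5: BCGGGBGGGGB
Step 6: BCGGGBGGGGB  (unchanged — fixed point at step 5)


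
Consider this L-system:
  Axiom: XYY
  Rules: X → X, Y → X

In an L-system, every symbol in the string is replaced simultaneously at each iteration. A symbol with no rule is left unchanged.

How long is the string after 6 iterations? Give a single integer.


Answer: 3

Derivation:
Step 0: length = 3
Step 1: length = 3
Step 2: length = 3
Step 3: length = 3
Step 4: length = 3
Step 5: length = 3
Step 6: length = 3


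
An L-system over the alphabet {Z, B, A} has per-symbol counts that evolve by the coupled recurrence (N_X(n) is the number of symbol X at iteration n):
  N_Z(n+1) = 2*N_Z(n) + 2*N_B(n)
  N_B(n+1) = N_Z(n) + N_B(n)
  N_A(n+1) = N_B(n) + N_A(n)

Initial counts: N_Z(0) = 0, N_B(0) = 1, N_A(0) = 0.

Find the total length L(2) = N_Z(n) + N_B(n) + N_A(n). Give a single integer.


Answer: 11

Derivation:
Step 0: N_Z=0, N_B=1, N_A=0, L=1
Step 1: N_Z=2, N_B=1, N_A=1, L=4
Step 2: N_Z=6, N_B=3, N_A=2, L=11


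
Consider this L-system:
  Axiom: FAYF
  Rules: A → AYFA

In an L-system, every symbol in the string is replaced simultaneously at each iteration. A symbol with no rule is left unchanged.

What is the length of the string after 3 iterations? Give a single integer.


Step 0: length = 4
Step 1: length = 7
Step 2: length = 13
Step 3: length = 25

Answer: 25


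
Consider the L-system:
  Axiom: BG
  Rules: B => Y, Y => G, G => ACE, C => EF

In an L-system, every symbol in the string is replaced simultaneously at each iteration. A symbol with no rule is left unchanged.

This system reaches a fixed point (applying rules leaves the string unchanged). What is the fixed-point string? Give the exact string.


Step 0: BG
Step 1: YACE
Step 2: GAEFE
Step 3: ACEAEFE
Step 4: AEFEAEFE
Step 5: AEFEAEFE  (unchanged — fixed point at step 4)

Answer: AEFEAEFE


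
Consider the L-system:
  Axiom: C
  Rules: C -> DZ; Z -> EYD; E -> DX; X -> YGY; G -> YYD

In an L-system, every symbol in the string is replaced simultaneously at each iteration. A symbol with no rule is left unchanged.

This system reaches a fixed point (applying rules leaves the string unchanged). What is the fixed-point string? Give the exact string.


Answer: DDYYYDYYD

Derivation:
Step 0: C
Step 1: DZ
Step 2: DEYD
Step 3: DDXYD
Step 4: DDYGYYD
Step 5: DDYYYDYYD
Step 6: DDYYYDYYD  (unchanged — fixed point at step 5)


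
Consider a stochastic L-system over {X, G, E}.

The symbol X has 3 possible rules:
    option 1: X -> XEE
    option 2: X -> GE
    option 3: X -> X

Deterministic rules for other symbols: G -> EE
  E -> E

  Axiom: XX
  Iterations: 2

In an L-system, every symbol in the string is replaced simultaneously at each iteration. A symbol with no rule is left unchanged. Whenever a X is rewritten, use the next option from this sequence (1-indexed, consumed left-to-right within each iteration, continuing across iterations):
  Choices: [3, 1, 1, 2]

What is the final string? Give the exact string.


Answer: XEEGEEE

Derivation:
Step 0: XX
Step 1: XXEE  (used choices [3, 1])
Step 2: XEEGEEE  (used choices [1, 2])


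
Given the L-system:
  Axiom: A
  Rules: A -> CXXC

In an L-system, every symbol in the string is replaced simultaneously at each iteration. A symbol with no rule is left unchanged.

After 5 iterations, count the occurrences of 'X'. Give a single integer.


Answer: 2

Derivation:
Step 0: A  (0 'X')
Step 1: CXXC  (2 'X')
Step 2: CXXC  (2 'X')
Step 3: CXXC  (2 'X')
Step 4: CXXC  (2 'X')
Step 5: CXXC  (2 'X')


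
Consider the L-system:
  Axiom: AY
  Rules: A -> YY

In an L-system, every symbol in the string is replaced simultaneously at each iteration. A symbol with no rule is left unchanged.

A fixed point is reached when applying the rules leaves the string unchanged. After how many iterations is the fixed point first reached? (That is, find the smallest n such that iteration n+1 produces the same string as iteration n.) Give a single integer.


Step 0: AY
Step 1: YYY
Step 2: YYY  (unchanged — fixed point at step 1)

Answer: 1


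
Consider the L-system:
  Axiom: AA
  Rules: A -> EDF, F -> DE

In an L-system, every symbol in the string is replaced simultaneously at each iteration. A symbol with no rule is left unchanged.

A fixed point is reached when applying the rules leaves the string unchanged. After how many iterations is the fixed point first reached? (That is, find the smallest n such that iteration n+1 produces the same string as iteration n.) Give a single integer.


Step 0: AA
Step 1: EDFEDF
Step 2: EDDEEDDE
Step 3: EDDEEDDE  (unchanged — fixed point at step 2)

Answer: 2


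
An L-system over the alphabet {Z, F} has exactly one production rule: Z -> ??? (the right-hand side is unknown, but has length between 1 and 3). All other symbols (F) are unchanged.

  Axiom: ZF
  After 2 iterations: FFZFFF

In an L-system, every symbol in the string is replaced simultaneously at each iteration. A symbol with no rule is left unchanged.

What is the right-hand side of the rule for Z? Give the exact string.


Answer: FZF

Derivation:
Trying Z -> FZF:
  Step 0: ZF
  Step 1: FZFF
  Step 2: FFZFFF
Matches the given result.


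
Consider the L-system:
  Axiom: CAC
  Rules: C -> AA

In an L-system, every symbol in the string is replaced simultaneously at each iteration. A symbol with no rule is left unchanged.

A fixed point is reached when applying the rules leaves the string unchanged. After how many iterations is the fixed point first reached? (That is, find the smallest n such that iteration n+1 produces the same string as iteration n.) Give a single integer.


Step 0: CAC
Step 1: AAAAA
Step 2: AAAAA  (unchanged — fixed point at step 1)

Answer: 1


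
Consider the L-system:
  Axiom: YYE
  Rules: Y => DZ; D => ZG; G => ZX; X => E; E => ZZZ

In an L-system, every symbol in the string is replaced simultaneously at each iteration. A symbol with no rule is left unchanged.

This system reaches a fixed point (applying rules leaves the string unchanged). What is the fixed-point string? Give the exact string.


Step 0: YYE
Step 1: DZDZZZZ
Step 2: ZGZZGZZZZ
Step 3: ZZXZZZXZZZZ
Step 4: ZZEZZZEZZZZ
Step 5: ZZZZZZZZZZZZZZZ
Step 6: ZZZZZZZZZZZZZZZ  (unchanged — fixed point at step 5)

Answer: ZZZZZZZZZZZZZZZ


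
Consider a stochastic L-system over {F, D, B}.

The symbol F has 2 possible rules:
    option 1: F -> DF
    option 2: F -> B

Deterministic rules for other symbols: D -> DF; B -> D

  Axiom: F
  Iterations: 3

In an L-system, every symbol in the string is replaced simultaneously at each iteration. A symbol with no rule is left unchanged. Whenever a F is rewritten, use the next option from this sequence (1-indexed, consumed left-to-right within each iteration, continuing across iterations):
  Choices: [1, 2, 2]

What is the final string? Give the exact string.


Answer: DFBD

Derivation:
Step 0: F
Step 1: DF  (used choices [1])
Step 2: DFB  (used choices [2])
Step 3: DFBD  (used choices [2])


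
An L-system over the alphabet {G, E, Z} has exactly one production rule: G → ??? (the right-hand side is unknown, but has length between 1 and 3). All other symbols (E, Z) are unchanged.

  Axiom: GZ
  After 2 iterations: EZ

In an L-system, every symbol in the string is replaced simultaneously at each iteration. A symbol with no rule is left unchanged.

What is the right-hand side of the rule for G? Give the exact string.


Answer: E

Derivation:
Trying G → E:
  Step 0: GZ
  Step 1: EZ
  Step 2: EZ
Matches the given result.


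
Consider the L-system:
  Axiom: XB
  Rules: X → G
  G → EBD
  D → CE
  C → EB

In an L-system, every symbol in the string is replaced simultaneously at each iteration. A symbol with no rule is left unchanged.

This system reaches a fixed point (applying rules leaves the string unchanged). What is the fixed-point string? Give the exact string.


Answer: EBEBEB

Derivation:
Step 0: XB
Step 1: GB
Step 2: EBDB
Step 3: EBCEB
Step 4: EBEBEB
Step 5: EBEBEB  (unchanged — fixed point at step 4)


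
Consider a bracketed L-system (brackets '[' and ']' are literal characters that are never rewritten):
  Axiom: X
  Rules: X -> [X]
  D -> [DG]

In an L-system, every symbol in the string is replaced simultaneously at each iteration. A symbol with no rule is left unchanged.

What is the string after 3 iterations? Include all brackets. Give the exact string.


Answer: [[[X]]]

Derivation:
Step 0: X
Step 1: [X]
Step 2: [[X]]
Step 3: [[[X]]]


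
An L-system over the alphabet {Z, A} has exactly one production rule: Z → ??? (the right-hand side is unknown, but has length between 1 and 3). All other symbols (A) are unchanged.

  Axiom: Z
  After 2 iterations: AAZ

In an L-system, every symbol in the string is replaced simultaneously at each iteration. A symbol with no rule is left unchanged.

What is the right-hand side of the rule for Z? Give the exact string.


Answer: AZ

Derivation:
Trying Z → AZ:
  Step 0: Z
  Step 1: AZ
  Step 2: AAZ
Matches the given result.


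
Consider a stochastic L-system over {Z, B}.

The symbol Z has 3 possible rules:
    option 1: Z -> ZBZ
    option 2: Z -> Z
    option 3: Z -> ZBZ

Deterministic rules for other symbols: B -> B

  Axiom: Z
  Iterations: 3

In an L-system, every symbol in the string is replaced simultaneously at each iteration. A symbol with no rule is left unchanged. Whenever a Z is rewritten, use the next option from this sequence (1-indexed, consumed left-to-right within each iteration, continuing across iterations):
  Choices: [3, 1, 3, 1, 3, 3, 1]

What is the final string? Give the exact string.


Answer: ZBZBZBZBZBZBZBZ

Derivation:
Step 0: Z
Step 1: ZBZ  (used choices [3])
Step 2: ZBZBZBZ  (used choices [1, 3])
Step 3: ZBZBZBZBZBZBZBZ  (used choices [1, 3, 3, 1])


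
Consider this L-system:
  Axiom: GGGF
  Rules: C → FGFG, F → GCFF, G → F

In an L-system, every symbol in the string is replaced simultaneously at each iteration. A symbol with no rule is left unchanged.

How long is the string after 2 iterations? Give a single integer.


Step 0: length = 4
Step 1: length = 7
Step 2: length = 25

Answer: 25


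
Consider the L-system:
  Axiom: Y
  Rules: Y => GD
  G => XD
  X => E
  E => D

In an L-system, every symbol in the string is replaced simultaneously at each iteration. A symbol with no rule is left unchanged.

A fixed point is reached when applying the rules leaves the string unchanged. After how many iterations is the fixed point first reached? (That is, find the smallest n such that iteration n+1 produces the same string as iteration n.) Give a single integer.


Step 0: Y
Step 1: GD
Step 2: XDD
Step 3: EDD
Step 4: DDD
Step 5: DDD  (unchanged — fixed point at step 4)

Answer: 4


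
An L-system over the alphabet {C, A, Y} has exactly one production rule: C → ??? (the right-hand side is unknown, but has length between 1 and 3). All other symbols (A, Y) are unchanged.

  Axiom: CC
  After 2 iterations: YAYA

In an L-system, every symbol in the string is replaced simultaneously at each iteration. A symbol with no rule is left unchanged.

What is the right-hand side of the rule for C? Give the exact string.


Answer: YA

Derivation:
Trying C → YA:
  Step 0: CC
  Step 1: YAYA
  Step 2: YAYA
Matches the given result.


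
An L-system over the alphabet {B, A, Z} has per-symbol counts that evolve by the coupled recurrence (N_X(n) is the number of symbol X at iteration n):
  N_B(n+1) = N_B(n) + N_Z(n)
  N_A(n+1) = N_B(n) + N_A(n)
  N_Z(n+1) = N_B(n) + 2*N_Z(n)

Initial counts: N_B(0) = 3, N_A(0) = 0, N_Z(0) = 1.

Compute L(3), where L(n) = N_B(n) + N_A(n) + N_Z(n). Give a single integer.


Step 0: N_B=3, N_A=0, N_Z=1, L=4
Step 1: N_B=4, N_A=3, N_Z=5, L=12
Step 2: N_B=9, N_A=7, N_Z=14, L=30
Step 3: N_B=23, N_A=16, N_Z=37, L=76

Answer: 76


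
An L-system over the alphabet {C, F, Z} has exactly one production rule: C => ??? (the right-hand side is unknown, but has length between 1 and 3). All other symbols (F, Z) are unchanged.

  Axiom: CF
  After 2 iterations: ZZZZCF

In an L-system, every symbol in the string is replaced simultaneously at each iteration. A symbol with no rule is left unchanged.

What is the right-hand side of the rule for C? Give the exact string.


Trying C => ZZC:
  Step 0: CF
  Step 1: ZZCF
  Step 2: ZZZZCF
Matches the given result.

Answer: ZZC


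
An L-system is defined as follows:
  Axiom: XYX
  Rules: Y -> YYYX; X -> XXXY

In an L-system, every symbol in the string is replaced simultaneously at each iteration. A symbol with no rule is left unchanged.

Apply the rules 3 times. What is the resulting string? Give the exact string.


Answer: XXXYXXXYXXXYYYYXXXXYXXXYXXXYYYYXXXXYXXXYXXXYYYYXYYYXYYYXYYYXXXXYYYYXYYYXYYYXXXXYYYYXYYYXYYYXXXXYYYYXYYYXYYYXXXXYXXXYXXXYXXXYYYYXXXXYXXXYXXXYYYYXXXXYXXXYXXXYYYYXXXXYXXXYXXXYYYYXYYYXYYYXYYYXXXXY

Derivation:
Step 0: XYX
Step 1: XXXYYYYXXXXY
Step 2: XXXYXXXYXXXYYYYXYYYXYYYXYYYXXXXYXXXYXXXYXXXYYYYX
Step 3: XXXYXXXYXXXYYYYXXXXYXXXYXXXYYYYXXXXYXXXYXXXYYYYXYYYXYYYXYYYXXXXYYYYXYYYXYYYXXXXYYYYXYYYXYYYXXXXYYYYXYYYXYYYXXXXYXXXYXXXYXXXYYYYXXXXYXXXYXXXYYYYXXXXYXXXYXXXYYYYXXXXYXXXYXXXYYYYXYYYXYYYXYYYXXXXY


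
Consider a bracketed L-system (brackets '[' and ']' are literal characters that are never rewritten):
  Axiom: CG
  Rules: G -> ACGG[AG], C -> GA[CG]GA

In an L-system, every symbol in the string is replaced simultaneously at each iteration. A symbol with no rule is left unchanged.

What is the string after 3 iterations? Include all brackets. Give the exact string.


Answer: AGA[CG]GAACGG[AG]ACGG[AG][AACGG[AG]]A[ACGG[AG]A[GA[CG]GAACGG[AG]]ACGG[AG]AAGA[CG]GAACGG[AG]ACGG[AG][AACGG[AG]]]AGA[CG]GAACGG[AG]ACGG[AG][AACGG[AG]]AAACGG[AG]A[GA[CG]GAACGG[AG]]ACGG[AG]AAGA[CG]GAACGG[AG]ACGG[AG][AACGG[AG]]AGA[CG]GAACGG[AG]ACGG[AG][AACGG[AG]][AAGA[CG]GAACGG[AG]ACGG[AG][AACGG[AG]]]

Derivation:
Step 0: CG
Step 1: GA[CG]GAACGG[AG]
Step 2: ACGG[AG]A[GA[CG]GAACGG[AG]]ACGG[AG]AAGA[CG]GAACGG[AG]ACGG[AG][AACGG[AG]]
Step 3: AGA[CG]GAACGG[AG]ACGG[AG][AACGG[AG]]A[ACGG[AG]A[GA[CG]GAACGG[AG]]ACGG[AG]AAGA[CG]GAACGG[AG]ACGG[AG][AACGG[AG]]]AGA[CG]GAACGG[AG]ACGG[AG][AACGG[AG]]AAACGG[AG]A[GA[CG]GAACGG[AG]]ACGG[AG]AAGA[CG]GAACGG[AG]ACGG[AG][AACGG[AG]]AGA[CG]GAACGG[AG]ACGG[AG][AACGG[AG]][AAGA[CG]GAACGG[AG]ACGG[AG][AACGG[AG]]]


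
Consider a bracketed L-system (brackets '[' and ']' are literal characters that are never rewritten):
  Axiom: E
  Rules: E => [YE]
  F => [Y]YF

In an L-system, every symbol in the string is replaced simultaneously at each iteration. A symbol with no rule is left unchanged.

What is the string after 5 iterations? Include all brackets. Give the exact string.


Step 0: E
Step 1: [YE]
Step 2: [Y[YE]]
Step 3: [Y[Y[YE]]]
Step 4: [Y[Y[Y[YE]]]]
Step 5: [Y[Y[Y[Y[YE]]]]]

Answer: [Y[Y[Y[Y[YE]]]]]


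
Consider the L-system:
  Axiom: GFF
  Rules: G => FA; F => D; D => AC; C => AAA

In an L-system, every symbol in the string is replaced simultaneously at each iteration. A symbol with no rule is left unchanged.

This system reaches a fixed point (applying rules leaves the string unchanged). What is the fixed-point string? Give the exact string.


Answer: AAAAAAAAAAAAA

Derivation:
Step 0: GFF
Step 1: FADD
Step 2: DAACAC
Step 3: ACAAAAAAAAA
Step 4: AAAAAAAAAAAAA
Step 5: AAAAAAAAAAAAA  (unchanged — fixed point at step 4)


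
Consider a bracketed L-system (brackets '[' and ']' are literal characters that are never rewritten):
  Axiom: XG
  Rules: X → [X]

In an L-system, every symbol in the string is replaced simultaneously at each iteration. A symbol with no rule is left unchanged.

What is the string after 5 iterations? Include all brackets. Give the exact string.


Answer: [[[[[X]]]]]G

Derivation:
Step 0: XG
Step 1: [X]G
Step 2: [[X]]G
Step 3: [[[X]]]G
Step 4: [[[[X]]]]G
Step 5: [[[[[X]]]]]G


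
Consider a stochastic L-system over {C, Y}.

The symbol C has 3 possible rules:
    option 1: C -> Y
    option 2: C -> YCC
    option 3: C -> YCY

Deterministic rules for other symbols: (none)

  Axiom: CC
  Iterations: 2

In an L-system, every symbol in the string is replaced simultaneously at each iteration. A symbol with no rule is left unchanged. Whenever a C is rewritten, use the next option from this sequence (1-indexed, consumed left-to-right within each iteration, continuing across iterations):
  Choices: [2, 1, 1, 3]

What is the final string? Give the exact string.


Step 0: CC
Step 1: YCCY  (used choices [2, 1])
Step 2: YYYCYY  (used choices [1, 3])

Answer: YYYCYY


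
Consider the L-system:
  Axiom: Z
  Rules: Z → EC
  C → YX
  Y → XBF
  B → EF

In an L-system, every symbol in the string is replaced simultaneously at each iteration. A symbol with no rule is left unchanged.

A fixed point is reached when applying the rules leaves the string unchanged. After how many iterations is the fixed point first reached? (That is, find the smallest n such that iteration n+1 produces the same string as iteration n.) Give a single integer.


Step 0: Z
Step 1: EC
Step 2: EYX
Step 3: EXBFX
Step 4: EXEFFX
Step 5: EXEFFX  (unchanged — fixed point at step 4)

Answer: 4


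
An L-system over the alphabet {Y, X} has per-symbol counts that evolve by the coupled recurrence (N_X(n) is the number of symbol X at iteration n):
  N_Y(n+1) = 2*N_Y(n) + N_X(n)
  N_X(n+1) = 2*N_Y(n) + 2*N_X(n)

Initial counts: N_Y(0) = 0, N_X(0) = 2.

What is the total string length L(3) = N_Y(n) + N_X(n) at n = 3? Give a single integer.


Step 0: N_Y=0, N_X=2, L=2
Step 1: N_Y=2, N_X=4, L=6
Step 2: N_Y=8, N_X=12, L=20
Step 3: N_Y=28, N_X=40, L=68

Answer: 68


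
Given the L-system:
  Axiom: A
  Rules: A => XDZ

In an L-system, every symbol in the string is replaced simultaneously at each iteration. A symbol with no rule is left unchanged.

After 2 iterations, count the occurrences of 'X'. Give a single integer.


Step 0: A  (0 'X')
Step 1: XDZ  (1 'X')
Step 2: XDZ  (1 'X')

Answer: 1


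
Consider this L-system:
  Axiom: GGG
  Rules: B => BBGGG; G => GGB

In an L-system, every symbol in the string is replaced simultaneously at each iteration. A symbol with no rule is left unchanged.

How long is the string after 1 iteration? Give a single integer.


Step 0: length = 3
Step 1: length = 9

Answer: 9


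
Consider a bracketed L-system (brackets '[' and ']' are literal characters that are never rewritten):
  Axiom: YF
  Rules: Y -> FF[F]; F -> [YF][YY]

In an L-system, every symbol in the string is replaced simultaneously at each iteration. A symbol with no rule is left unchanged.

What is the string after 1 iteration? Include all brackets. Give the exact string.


Answer: FF[F][YF][YY]

Derivation:
Step 0: YF
Step 1: FF[F][YF][YY]


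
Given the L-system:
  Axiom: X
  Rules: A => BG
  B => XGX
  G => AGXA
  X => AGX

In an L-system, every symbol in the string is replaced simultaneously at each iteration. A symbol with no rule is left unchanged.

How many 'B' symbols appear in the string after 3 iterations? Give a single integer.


Step 0: X  (0 'B')
Step 1: AGX  (0 'B')
Step 2: BGAGXAAGX  (1 'B')
Step 3: XGXAGXABGAGXAAGXBGBGAGXAAGX  (3 'B')

Answer: 3


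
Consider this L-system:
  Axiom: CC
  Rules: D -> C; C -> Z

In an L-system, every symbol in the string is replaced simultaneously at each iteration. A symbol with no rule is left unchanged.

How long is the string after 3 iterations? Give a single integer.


Answer: 2

Derivation:
Step 0: length = 2
Step 1: length = 2
Step 2: length = 2
Step 3: length = 2


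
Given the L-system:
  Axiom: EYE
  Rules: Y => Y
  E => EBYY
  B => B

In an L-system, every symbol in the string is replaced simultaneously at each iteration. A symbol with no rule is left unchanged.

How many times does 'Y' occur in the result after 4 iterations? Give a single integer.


Answer: 17

Derivation:
Step 0: EYE  (1 'Y')
Step 1: EBYYYEBYY  (5 'Y')
Step 2: EBYYBYYYEBYYBYY  (9 'Y')
Step 3: EBYYBYYBYYYEBYYBYYBYY  (13 'Y')
Step 4: EBYYBYYBYYBYYYEBYYBYYBYYBYY  (17 'Y')


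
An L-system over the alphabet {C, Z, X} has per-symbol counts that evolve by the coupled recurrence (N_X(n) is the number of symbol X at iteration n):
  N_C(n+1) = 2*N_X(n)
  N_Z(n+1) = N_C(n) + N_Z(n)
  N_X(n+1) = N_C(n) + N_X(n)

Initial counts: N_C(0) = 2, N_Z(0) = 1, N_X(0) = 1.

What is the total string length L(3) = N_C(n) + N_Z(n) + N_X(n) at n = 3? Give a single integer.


Step 0: N_C=2, N_Z=1, N_X=1, L=4
Step 1: N_C=2, N_Z=3, N_X=3, L=8
Step 2: N_C=6, N_Z=5, N_X=5, L=16
Step 3: N_C=10, N_Z=11, N_X=11, L=32

Answer: 32


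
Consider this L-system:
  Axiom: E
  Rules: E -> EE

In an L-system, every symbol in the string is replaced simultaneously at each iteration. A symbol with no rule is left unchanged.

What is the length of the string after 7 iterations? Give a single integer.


Answer: 128

Derivation:
Step 0: length = 1
Step 1: length = 2
Step 2: length = 4
Step 3: length = 8
Step 4: length = 16
Step 5: length = 32
Step 6: length = 64
Step 7: length = 128


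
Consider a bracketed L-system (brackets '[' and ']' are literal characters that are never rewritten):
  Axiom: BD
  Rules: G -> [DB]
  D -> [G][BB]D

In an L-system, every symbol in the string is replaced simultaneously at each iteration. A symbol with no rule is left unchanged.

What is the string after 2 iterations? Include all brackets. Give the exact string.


Step 0: BD
Step 1: B[G][BB]D
Step 2: B[[DB]][BB][G][BB]D

Answer: B[[DB]][BB][G][BB]D


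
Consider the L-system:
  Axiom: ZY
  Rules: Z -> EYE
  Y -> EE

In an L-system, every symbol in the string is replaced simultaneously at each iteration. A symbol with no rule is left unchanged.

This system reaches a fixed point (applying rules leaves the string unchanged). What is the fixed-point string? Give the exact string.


Answer: EEEEEE

Derivation:
Step 0: ZY
Step 1: EYEEE
Step 2: EEEEEE
Step 3: EEEEEE  (unchanged — fixed point at step 2)


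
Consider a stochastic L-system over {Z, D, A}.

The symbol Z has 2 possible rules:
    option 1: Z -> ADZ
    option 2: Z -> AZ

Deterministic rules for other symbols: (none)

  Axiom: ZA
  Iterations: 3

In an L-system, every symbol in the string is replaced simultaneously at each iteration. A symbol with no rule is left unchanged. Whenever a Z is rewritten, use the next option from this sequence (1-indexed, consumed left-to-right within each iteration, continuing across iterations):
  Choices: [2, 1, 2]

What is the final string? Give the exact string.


Step 0: ZA
Step 1: AZA  (used choices [2])
Step 2: AADZA  (used choices [1])
Step 3: AADAZA  (used choices [2])

Answer: AADAZA


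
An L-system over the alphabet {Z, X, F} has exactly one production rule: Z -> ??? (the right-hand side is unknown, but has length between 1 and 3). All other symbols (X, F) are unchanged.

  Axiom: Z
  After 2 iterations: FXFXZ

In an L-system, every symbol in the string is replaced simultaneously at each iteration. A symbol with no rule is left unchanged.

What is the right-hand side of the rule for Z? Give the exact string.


Answer: FXZ

Derivation:
Trying Z -> FXZ:
  Step 0: Z
  Step 1: FXZ
  Step 2: FXFXZ
Matches the given result.


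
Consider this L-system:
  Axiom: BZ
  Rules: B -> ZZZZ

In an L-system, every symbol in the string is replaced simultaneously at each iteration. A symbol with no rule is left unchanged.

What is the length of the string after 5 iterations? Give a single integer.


Step 0: length = 2
Step 1: length = 5
Step 2: length = 5
Step 3: length = 5
Step 4: length = 5
Step 5: length = 5

Answer: 5


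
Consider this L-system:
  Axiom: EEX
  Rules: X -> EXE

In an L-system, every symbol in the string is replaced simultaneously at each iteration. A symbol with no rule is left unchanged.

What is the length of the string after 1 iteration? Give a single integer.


Step 0: length = 3
Step 1: length = 5

Answer: 5


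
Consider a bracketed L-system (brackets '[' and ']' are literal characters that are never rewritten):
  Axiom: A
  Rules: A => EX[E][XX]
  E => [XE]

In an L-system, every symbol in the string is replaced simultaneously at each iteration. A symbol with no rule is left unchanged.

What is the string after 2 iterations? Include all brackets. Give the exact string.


Step 0: A
Step 1: EX[E][XX]
Step 2: [XE]X[[XE]][XX]

Answer: [XE]X[[XE]][XX]


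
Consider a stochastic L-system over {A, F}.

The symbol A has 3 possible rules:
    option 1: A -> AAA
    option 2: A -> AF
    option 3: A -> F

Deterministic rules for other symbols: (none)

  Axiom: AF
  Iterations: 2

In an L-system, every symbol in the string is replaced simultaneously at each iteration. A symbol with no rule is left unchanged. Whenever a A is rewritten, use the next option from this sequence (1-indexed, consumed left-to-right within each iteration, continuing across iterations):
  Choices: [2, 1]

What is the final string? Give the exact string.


Step 0: AF
Step 1: AFF  (used choices [2])
Step 2: AAAFF  (used choices [1])

Answer: AAAFF


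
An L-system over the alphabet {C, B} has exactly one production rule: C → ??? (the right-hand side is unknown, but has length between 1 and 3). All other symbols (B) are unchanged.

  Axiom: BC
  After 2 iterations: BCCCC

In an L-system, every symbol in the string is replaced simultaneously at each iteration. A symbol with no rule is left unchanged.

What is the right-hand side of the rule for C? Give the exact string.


Trying C → CC:
  Step 0: BC
  Step 1: BCC
  Step 2: BCCCC
Matches the given result.

Answer: CC


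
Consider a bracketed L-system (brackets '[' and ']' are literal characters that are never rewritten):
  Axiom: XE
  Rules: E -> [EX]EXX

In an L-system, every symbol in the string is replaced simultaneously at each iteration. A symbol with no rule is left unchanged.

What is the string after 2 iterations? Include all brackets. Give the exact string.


Step 0: XE
Step 1: X[EX]EXX
Step 2: X[[EX]EXXX][EX]EXXXX

Answer: X[[EX]EXXX][EX]EXXXX


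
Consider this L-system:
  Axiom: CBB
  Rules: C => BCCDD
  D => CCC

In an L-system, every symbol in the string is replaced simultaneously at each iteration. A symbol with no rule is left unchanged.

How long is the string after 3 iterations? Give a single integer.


Step 0: length = 3
Step 1: length = 7
Step 2: length = 19
Step 3: length = 67

Answer: 67


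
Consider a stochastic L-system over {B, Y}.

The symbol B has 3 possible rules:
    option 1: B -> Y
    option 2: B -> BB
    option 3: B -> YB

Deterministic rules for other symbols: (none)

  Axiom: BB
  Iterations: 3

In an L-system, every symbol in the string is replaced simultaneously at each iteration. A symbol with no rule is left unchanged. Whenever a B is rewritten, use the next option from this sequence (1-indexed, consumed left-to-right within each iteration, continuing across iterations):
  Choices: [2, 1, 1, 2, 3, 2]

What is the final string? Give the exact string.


Step 0: BB
Step 1: BBY  (used choices [2, 1])
Step 2: YBBY  (used choices [1, 2])
Step 3: YYBBBY  (used choices [3, 2])

Answer: YYBBBY


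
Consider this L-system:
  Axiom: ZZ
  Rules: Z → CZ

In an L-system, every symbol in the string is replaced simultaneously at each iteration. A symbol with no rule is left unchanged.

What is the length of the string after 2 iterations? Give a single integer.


Step 0: length = 2
Step 1: length = 4
Step 2: length = 6

Answer: 6


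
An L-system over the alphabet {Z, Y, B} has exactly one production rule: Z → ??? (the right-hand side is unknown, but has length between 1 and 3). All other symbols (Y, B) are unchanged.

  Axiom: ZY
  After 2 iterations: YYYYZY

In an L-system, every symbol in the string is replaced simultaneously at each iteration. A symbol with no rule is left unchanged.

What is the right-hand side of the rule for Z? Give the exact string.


Answer: YYZ

Derivation:
Trying Z → YYZ:
  Step 0: ZY
  Step 1: YYZY
  Step 2: YYYYZY
Matches the given result.


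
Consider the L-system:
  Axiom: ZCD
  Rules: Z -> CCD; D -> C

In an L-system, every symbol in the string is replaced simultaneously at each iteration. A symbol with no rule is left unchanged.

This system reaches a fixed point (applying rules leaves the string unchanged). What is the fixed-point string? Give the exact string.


Step 0: ZCD
Step 1: CCDCC
Step 2: CCCCC
Step 3: CCCCC  (unchanged — fixed point at step 2)

Answer: CCCCC
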